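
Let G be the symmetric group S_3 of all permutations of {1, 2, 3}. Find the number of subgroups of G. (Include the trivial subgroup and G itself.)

6

|G| = 6, so by Lagrange every subgroup order divides 6. Divisors: 1, 2, 3, 6.
Subgroups by order — order 1: 1; order 2: 3; order 3: 1; order 6: 1.
Total: 1 + 3 + 1 + 1 = 6.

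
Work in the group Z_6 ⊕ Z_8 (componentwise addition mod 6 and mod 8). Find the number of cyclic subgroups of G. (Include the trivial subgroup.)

16

Each element a generates a cyclic subgroup ⟨a⟩; distinct elements may generate the same one (a cyclic group of order d has φ(d) generators).
Cyclic subgroups by order — order 1: 1; order 2: 3; order 3: 1; order 4: 2; order 6: 3; order 8: 2; order 12: 2; order 24: 2.
Total: 16.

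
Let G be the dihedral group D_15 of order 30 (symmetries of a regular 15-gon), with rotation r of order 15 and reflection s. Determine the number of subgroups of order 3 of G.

1

|G| = 30 and 3 | 30, so subgroups of order 3 are possible by Lagrange.
The subgroups of order 3 are: {e, r^5, r^10}.
So G has 1 subgroup of order 3.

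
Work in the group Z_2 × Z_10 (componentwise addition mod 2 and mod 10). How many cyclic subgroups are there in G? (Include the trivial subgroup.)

8

Each element a generates a cyclic subgroup ⟨a⟩; distinct elements may generate the same one (a cyclic group of order d has φ(d) generators).
Cyclic subgroups by order — order 1: 1; order 2: 3; order 5: 1; order 10: 3.
Total: 8.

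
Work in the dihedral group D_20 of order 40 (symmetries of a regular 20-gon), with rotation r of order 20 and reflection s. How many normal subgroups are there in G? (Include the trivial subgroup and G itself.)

9

G has 48 subgroups. Checking conjugation-invariance by order — order 1: 1/1 normal; order 2: 1/21 normal; order 4: 1/11 normal; order 5: 1/1 normal; order 8: 0/5 normal; order 10: 1/5 normal; order 20: 3/3 normal; order 40: 1/1 normal.
Total normal subgroups: 9.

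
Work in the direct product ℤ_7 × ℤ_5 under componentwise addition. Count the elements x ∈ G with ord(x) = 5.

4

An element (a,b) has order lcm(ord(a), ord(b)); count pairs with lcm equal to 5.
Enumerating gives 4 such elements.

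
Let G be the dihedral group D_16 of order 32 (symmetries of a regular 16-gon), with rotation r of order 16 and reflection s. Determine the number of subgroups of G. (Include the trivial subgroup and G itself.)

36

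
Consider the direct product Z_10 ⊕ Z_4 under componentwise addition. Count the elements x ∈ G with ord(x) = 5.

4

An element (a,b) has order lcm(ord(a), ord(b)); count pairs with lcm equal to 5.
Enumerating gives 4 such elements.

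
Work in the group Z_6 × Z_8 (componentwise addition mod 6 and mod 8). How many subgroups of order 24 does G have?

|G| = 48 and 24 | 48, so subgroups of order 24 are possible by Lagrange.
The subgroups of order 24 are: {(0,0), (0,1), (0,2), (0,3), (0,4), (0,5), (0,6), (0,7), (2,0), (2,1), (2,2), (2,3), (2,4), (2,5), (2,6), (2,7), (4,0), (4,1), (4,2), (4,3), (4,4), (4,5), (4,6), (4,7)}; {(0,0), (0,2), (0,4), (0,6), (1,0), (1,2), (1,4), (1,6), (2,0), (2,2), (2,4), (2,6), (3,0), (3,2), (3,4), (3,6), (4,0), (4,2), (4,4), (4,6), (5,0), (5,2), (5,4), (5,6)}; {(0,0), (0,2), (0,4), (0,6), (1,1), (1,3), (1,5), (1,7), (2,0), (2,2), (2,4), (2,6), (3,1), (3,3), (3,5), (3,7), (4,0), (4,2), (4,4), (4,6), (5,1), (5,3), (5,5), (5,7)}.
So G has 3 subgroups of order 24.

3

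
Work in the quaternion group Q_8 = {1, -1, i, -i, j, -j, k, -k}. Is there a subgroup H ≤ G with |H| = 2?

2 | 8. A subgroup of order 2 is {1, -1}.

Yes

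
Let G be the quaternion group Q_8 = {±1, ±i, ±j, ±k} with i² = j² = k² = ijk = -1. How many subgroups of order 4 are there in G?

|G| = 8 and 4 | 8, so subgroups of order 4 are possible by Lagrange.
The subgroups of order 4 are: {1, -1, i, -i}; {1, -1, j, -j}; {1, -1, k, -k}.
So G has 3 subgroups of order 4.

3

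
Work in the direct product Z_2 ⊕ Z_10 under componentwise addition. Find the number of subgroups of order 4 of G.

|G| = 20 and 4 | 20, so subgroups of order 4 are possible by Lagrange.
The subgroups of order 4 are: {(0,0), (0,5), (1,0), (1,5)}.
So G has 1 subgroup of order 4.

1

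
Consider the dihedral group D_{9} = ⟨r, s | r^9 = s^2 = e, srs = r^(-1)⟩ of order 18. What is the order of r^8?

9

Computing powers of r^8: the smallest k with (r^8)^k = e is k = 9.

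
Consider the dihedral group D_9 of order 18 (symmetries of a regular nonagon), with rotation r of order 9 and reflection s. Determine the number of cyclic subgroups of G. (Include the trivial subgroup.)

Each element a generates a cyclic subgroup ⟨a⟩; distinct elements may generate the same one (a cyclic group of order d has φ(d) generators).
Cyclic subgroups by order — order 1: 1; order 2: 9; order 3: 1; order 9: 1.
Total: 12.

12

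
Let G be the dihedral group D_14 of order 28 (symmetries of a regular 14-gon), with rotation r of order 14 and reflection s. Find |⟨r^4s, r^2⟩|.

14

|⟨r^4s⟩| = 2 and |⟨r^2⟩| = 7, so |H| is a multiple of lcm(2, 7) = 14 and divides |G| = 28.
Closing under the operation: H = {e, r^2, r^4, r^6, r^8, r^10, r^12, s, r^2s, r^4s, r^6s, r^8s, r^10s, r^12s}, so |H| = 14.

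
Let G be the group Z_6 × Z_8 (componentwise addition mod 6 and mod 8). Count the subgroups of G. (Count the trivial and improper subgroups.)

|G| = 48, so by Lagrange every subgroup order divides 48. Divisors: 1, 2, 3, 4, 6, 8, 12, 16, 24, 48.
Subgroups by order — order 1: 1; order 2: 3; order 3: 1; order 4: 3; order 6: 3; order 8: 3; order 12: 3; order 16: 1; order 24: 3; order 48: 1.
Total: 1 + 3 + 1 + 3 + 3 + 3 + 3 + 1 + 3 + 1 = 22.

22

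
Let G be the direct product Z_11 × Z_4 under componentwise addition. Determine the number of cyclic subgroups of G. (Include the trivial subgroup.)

6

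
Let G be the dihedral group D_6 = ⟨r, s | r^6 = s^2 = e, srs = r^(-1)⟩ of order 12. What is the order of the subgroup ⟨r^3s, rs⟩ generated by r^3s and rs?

6

|⟨r^3s⟩| = 2 and |⟨rs⟩| = 2, so |H| is a multiple of lcm(2, 2) = 2 and divides |G| = 12.
Closing under the operation: H = {e, r^2, r^4, rs, r^3s, r^5s}, so |H| = 6.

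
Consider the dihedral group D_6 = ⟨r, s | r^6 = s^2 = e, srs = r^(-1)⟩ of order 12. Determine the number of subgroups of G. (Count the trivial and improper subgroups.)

|G| = 12, so by Lagrange every subgroup order divides 12. Divisors: 1, 2, 3, 4, 6, 12.
Subgroups by order — order 1: 1; order 2: 7; order 3: 1; order 4: 3; order 6: 3; order 12: 1.
Total: 1 + 7 + 1 + 3 + 3 + 1 = 16.

16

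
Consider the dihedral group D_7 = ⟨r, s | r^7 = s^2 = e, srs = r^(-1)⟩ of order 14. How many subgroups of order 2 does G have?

7

|G| = 14 and 2 | 14, so subgroups of order 2 are possible by Lagrange.
The subgroups of order 2 are: {e, r^2s}; {e, r^3s}; {e, r^4s}; {e, r^5s}; … (7 in all).
So G has 7 subgroups of order 2.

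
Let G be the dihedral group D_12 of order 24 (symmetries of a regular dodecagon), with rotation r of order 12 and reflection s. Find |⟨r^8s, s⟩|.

|⟨r^8s⟩| = 2 and |⟨s⟩| = 2, so |H| is a multiple of lcm(2, 2) = 2 and divides |G| = 24.
Closing under the operation: H = {e, r^4, r^8, s, r^4s, r^8s}, so |H| = 6.

6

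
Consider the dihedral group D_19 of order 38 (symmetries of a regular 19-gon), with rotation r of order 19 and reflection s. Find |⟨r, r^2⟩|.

19

|⟨r⟩| = 19 and |⟨r^2⟩| = 19, so |H| is a multiple of lcm(19, 19) = 19 and divides |G| = 38.
Closing under the operation: H = {e, r, r^2, r^3, r^4, r^5, r^6, r^7, r^8, r^9, r^10, r^11, r^12, r^13, r^14, r^15, r^16, r^17, r^18}, so |H| = 19.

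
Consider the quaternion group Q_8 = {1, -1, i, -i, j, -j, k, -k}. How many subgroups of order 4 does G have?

3

|G| = 8 and 4 | 8, so subgroups of order 4 are possible by Lagrange.
The subgroups of order 4 are: {1, -1, i, -i}; {1, -1, j, -j}; {1, -1, k, -k}.
So G has 3 subgroups of order 4.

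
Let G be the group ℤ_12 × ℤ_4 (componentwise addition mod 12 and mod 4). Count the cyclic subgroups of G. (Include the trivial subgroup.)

20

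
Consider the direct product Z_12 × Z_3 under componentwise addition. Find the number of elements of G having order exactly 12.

16

An element (a,b) has order lcm(ord(a), ord(b)); count pairs with lcm equal to 12.
Enumerating gives 16 such elements.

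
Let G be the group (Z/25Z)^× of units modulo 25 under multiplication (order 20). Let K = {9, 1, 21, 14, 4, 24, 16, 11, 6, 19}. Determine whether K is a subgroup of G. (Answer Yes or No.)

Yes

|K| = 10 divides |G| = 20, consistent with Lagrange.
K contains the identity, every element's inverse is in K, and K is closed under ·: it is a subgroup.
In fact K = ⟨4⟩.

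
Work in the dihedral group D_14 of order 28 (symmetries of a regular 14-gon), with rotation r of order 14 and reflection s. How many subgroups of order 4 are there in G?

|G| = 28 and 4 | 28, so subgroups of order 4 are possible by Lagrange.
The subgroups of order 4 are: {e, r^7, r^3s, r^10s}; {e, r^7, r^4s, r^11s}; {e, r^7, r^5s, r^12s}; {e, r^7, r^6s, r^13s}; … (7 in all).
So G has 7 subgroups of order 4.

7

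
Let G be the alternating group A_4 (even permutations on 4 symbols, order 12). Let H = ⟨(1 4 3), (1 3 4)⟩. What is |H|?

|⟨(1 4 3)⟩| = 3 and |⟨(1 3 4)⟩| = 3, so |H| is a multiple of lcm(3, 3) = 3 and divides |G| = 12.
Closing under the operation: H = {e, (1 3 4), (1 4 3)}, so |H| = 3.

3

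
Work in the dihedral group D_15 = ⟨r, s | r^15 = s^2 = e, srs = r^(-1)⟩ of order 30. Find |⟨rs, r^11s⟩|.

|⟨rs⟩| = 2 and |⟨r^11s⟩| = 2, so |H| is a multiple of lcm(2, 2) = 2 and divides |G| = 30.
Closing under the operation: H = {e, r^5, r^10, rs, r^6s, r^11s}, so |H| = 6.

6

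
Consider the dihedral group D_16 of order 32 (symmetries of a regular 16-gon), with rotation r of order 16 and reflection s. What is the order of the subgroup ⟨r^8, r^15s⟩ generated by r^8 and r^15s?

|⟨r^8⟩| = 2 and |⟨r^15s⟩| = 2, so |H| is a multiple of lcm(2, 2) = 2 and divides |G| = 32.
Closing under the operation: H = {e, r^8, r^7s, r^15s}, so |H| = 4.

4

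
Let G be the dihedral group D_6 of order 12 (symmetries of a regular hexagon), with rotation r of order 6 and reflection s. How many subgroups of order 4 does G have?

3

|G| = 12 and 4 | 12, so subgroups of order 4 are possible by Lagrange.
The subgroups of order 4 are: {e, r^3, r^2s, r^5s}; {e, r^3, s, r^3s}; {e, r^3, rs, r^4s}.
So G has 3 subgroups of order 4.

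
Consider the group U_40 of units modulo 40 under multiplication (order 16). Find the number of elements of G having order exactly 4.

8

The elements of order 4 are: 3, 7, 13, 17, 23, 27, 33, 37.
That's 8.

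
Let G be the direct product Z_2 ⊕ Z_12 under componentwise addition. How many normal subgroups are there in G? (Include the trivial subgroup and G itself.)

G is abelian, so every subgroup is normal.
G has 16 subgroups in total, hence 16 normal subgroups.

16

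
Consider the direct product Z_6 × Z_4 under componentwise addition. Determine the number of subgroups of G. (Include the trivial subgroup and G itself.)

16

|G| = 24, so by Lagrange every subgroup order divides 24. Divisors: 1, 2, 3, 4, 6, 8, 12, 24.
Subgroups by order — order 1: 1; order 2: 3; order 3: 1; order 4: 3; order 6: 3; order 8: 1; order 12: 3; order 24: 1.
Total: 1 + 3 + 1 + 3 + 3 + 1 + 3 + 1 = 16.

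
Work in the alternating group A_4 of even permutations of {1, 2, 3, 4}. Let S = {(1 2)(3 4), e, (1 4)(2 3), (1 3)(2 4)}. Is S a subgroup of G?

Yes

|S| = 4 divides |G| = 12, consistent with Lagrange.
S contains the identity, every element's inverse is in S, and S is closed under ∘: it is a subgroup.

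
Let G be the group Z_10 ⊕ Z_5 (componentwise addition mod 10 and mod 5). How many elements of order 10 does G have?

24

An element (a,b) has order lcm(ord(a), ord(b)); count pairs with lcm equal to 10.
Enumerating gives 24 such elements.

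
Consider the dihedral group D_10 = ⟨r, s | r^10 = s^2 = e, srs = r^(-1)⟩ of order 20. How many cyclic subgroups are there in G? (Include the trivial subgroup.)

Each element a generates a cyclic subgroup ⟨a⟩; distinct elements may generate the same one (a cyclic group of order d has φ(d) generators).
Cyclic subgroups by order — order 1: 1; order 2: 11; order 5: 1; order 10: 1.
Total: 14.

14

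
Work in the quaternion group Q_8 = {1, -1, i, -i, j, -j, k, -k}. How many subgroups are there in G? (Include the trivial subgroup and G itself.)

6

|G| = 8, so by Lagrange every subgroup order divides 8. Divisors: 1, 2, 4, 8.
Subgroups by order — order 1: 1; order 2: 1; order 4: 3; order 8: 1.
Total: 1 + 1 + 3 + 1 = 6.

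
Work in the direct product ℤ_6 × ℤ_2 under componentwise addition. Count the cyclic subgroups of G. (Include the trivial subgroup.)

Group the elements of G by the cyclic subgroup they generate; each cyclic subgroup of order d accounts for φ(d) elements.
Cyclic subgroups by order — order 1: 1; order 2: 3; order 3: 1; order 6: 3.
Total: 8.

8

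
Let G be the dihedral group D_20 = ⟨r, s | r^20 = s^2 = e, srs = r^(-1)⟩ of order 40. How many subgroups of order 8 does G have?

5

|G| = 40 and 8 | 40, so subgroups of order 8 are possible by Lagrange.
The subgroups of order 8 are: {e, r^5, r^10, r^15, s, r^5s, r^10s, r^15s}; {e, r^5, r^10, r^15, rs, r^6s, r^11s, r^16s}; {e, r^5, r^10, r^15, r^2s, r^7s, r^12s, r^17s}; {e, r^5, r^10, r^15, r^3s, r^8s, r^13s, r^18s}; … (5 in all).
So G has 5 subgroups of order 8.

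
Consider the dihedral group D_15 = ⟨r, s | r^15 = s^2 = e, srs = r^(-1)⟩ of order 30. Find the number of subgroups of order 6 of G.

|G| = 30 and 6 | 30, so subgroups of order 6 are possible by Lagrange.
The subgroups of order 6 are: {e, r^5, r^10, s, r^5s, r^10s}; {e, r^5, r^10, rs, r^6s, r^11s}; {e, r^5, r^10, r^2s, r^7s, r^12s}; {e, r^5, r^10, r^3s, r^8s, r^13s}; … (5 in all).
So G has 5 subgroups of order 6.

5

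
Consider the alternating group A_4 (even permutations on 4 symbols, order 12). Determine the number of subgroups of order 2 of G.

3

|G| = 12 and 2 | 12, so subgroups of order 2 are possible by Lagrange.
The subgroups of order 2 are: {e, (1 2)(3 4)}; {e, (1 3)(2 4)}; {e, (1 4)(2 3)}.
So G has 3 subgroups of order 2.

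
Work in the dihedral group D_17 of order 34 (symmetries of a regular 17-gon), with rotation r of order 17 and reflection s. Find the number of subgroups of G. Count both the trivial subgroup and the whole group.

|G| = 34, so by Lagrange every subgroup order divides 34. Divisors: 1, 2, 17, 34.
Subgroups by order — order 1: 1; order 2: 17; order 17: 1; order 34: 1.
Total: 1 + 17 + 1 + 1 = 20.

20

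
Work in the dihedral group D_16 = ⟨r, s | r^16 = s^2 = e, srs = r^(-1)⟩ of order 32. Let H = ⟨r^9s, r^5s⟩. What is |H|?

|⟨r^9s⟩| = 2 and |⟨r^5s⟩| = 2, so |H| is a multiple of lcm(2, 2) = 2 and divides |G| = 32.
Closing under the operation: H = {e, r^4, r^8, r^12, rs, r^5s, r^9s, r^13s}, so |H| = 8.

8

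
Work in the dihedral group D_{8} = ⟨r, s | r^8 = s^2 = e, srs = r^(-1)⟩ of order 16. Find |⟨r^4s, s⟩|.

4

|⟨r^4s⟩| = 2 and |⟨s⟩| = 2, so |H| is a multiple of lcm(2, 2) = 2 and divides |G| = 16.
Closing under the operation: H = {e, r^4, s, r^4s}, so |H| = 4.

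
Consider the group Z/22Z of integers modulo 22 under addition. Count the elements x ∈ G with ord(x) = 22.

In a cyclic group of order 22, the number of elements of order d (for d | 22) is φ(d).
φ(22) = 10.

10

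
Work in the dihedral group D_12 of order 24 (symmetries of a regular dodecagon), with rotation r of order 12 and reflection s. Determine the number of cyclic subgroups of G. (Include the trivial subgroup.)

18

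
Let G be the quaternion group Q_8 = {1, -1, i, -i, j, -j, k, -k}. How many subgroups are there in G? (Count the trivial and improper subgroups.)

|G| = 8, so by Lagrange every subgroup order divides 8. Divisors: 1, 2, 4, 8.
Subgroups by order — order 1: 1; order 2: 1; order 4: 3; order 8: 1.
Total: 1 + 1 + 3 + 1 = 6.

6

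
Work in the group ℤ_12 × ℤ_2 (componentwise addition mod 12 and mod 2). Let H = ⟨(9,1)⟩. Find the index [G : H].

6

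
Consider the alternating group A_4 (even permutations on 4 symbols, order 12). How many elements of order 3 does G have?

8

The elements of order 3 are: (2 3 4), (2 4 3), (1 2 3), (1 2 4), (1 3 2), (1 3 4), (1 4 2), (1 4 3).
That's 8.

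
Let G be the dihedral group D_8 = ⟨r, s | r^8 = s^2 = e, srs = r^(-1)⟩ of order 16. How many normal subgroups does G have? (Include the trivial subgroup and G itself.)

7

G has 19 subgroups. Checking conjugation-invariance by order — order 1: 1/1 normal; order 2: 1/9 normal; order 4: 1/5 normal; order 8: 3/3 normal; order 16: 1/1 normal.
Total normal subgroups: 7.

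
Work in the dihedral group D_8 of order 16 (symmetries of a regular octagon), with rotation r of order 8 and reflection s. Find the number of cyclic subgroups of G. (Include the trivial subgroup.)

12

Group the elements of G by the cyclic subgroup they generate; each cyclic subgroup of order d accounts for φ(d) elements.
Cyclic subgroups by order — order 1: 1; order 2: 9; order 4: 1; order 8: 1.
Total: 12.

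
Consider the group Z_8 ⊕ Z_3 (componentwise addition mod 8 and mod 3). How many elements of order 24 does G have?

8

An element (a,b) has order lcm(ord(a), ord(b)); count pairs with lcm equal to 24.
Enumerating gives 8 such elements.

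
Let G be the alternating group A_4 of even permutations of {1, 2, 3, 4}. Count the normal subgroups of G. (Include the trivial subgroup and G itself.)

3

G has 10 subgroups. Checking conjugation-invariance by order — order 1: 1/1 normal; order 2: 0/3 normal; order 3: 0/4 normal; order 4: 1/1 normal; order 12: 1/1 normal.
Total normal subgroups: 3.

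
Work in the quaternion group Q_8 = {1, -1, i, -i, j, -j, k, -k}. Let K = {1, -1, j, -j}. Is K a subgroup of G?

Yes

|K| = 4 divides |G| = 8, consistent with Lagrange.
K contains the identity, every element's inverse is in K, and K is closed under ·: it is a subgroup.
In fact K = ⟨j⟩.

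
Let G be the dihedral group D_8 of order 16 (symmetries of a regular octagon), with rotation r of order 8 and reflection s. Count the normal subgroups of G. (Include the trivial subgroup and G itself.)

G has 19 subgroups. Checking conjugation-invariance by order — order 1: 1/1 normal; order 2: 1/9 normal; order 4: 1/5 normal; order 8: 3/3 normal; order 16: 1/1 normal.
Total normal subgroups: 7.

7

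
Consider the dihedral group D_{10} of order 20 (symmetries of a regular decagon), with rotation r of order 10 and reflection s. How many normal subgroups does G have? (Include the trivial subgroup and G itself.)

7

G has 22 subgroups. Checking conjugation-invariance by order — order 1: 1/1 normal; order 2: 1/11 normal; order 4: 0/5 normal; order 5: 1/1 normal; order 10: 3/3 normal; order 20: 1/1 normal.
Total normal subgroups: 7.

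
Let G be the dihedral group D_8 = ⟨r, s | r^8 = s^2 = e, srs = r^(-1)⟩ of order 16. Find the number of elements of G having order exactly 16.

No element of G has order 16 (even though 16 | 16).

0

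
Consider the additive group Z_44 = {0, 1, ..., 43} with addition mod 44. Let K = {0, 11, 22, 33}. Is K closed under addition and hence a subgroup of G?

Yes

|K| = 4 divides |G| = 44, consistent with Lagrange.
K contains the identity, every element's inverse is in K, and K is closed under +: it is a subgroup.
In fact K = ⟨33⟩.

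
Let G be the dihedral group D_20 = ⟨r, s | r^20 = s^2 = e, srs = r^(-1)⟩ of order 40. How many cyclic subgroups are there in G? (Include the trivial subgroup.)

Each element a generates a cyclic subgroup ⟨a⟩; distinct elements may generate the same one (a cyclic group of order d has φ(d) generators).
Cyclic subgroups by order — order 1: 1; order 2: 21; order 4: 1; order 5: 1; order 10: 1; order 20: 1.
Total: 26.

26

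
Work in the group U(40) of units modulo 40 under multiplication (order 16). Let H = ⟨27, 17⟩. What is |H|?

8

|⟨27⟩| = 4 and |⟨17⟩| = 4, so |H| is a multiple of lcm(4, 4) = 4 and divides |G| = 16.
Closing under the operation: H = {1, 3, 9, 11, 17, 19, 27, 33}, so |H| = 8.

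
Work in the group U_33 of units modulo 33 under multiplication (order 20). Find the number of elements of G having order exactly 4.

0

No element of G has order 4 (even though 4 | 20).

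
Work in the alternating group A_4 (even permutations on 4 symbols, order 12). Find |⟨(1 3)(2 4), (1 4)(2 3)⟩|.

4

|⟨(1 3)(2 4)⟩| = 2 and |⟨(1 4)(2 3)⟩| = 2, so |H| is a multiple of lcm(2, 2) = 2 and divides |G| = 12.
Closing under the operation: H = {e, (1 2)(3 4), (1 3)(2 4), (1 4)(2 3)}, so |H| = 4.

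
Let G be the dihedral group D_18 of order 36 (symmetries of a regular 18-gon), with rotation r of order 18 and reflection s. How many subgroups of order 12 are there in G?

3

|G| = 36 and 12 | 36, so subgroups of order 12 are possible by Lagrange.
The subgroups of order 12 are: {e, r^3, r^6, r^9, r^12, r^15, rs, r^4s, r^7s, r^10s, r^13s, r^16s}; {e, r^3, r^6, r^9, r^12, r^15, r^2s, r^5s, r^8s, r^11s, r^14s, r^17s}; {e, r^3, r^6, r^9, r^12, r^15, s, r^3s, r^6s, r^9s, r^12s, r^15s}.
So G has 3 subgroups of order 12.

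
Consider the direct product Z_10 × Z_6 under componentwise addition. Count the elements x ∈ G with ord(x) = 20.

An element (a,b) has order lcm(ord(a), ord(b)); count pairs with lcm equal to 20.
Enumerating gives 0 such elements.

0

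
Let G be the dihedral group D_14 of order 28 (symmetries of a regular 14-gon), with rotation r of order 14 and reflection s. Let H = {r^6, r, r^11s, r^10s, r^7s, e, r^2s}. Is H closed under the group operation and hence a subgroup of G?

No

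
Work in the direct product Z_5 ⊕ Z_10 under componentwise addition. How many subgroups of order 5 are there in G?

6

|G| = 50 and 5 | 50, so subgroups of order 5 are possible by Lagrange.
The subgroups of order 5 are: {(0,0), (0,2), (0,4), (0,6), (0,8)}; {(0,0), (1,0), (2,0), (3,0), (4,0)}; {(0,0), (1,2), (2,4), (3,6), (4,8)}; {(0,0), (1,4), (2,8), (3,2), (4,6)}; … (6 in all).
So G has 6 subgroups of order 5.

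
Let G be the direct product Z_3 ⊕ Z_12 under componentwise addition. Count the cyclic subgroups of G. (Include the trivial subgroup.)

Each element a generates a cyclic subgroup ⟨a⟩; distinct elements may generate the same one (a cyclic group of order d has φ(d) generators).
Cyclic subgroups by order — order 1: 1; order 2: 1; order 3: 4; order 4: 1; order 6: 4; order 12: 4.
Total: 15.

15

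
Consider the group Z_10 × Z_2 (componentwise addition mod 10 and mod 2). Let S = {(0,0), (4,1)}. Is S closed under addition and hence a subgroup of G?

No

(4,1) ∈ S but its inverse (6,1) ∉ S, so S is not a subgroup.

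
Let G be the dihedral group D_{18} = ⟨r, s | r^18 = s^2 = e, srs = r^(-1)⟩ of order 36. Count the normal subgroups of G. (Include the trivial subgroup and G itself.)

G has 45 subgroups. Checking conjugation-invariance by order — order 1: 1/1 normal; order 2: 1/19 normal; order 3: 1/1 normal; order 4: 0/9 normal; order 6: 1/7 normal; order 9: 1/1 normal; order 12: 0/3 normal; order 18: 3/3 normal; order 36: 1/1 normal.
Total normal subgroups: 9.

9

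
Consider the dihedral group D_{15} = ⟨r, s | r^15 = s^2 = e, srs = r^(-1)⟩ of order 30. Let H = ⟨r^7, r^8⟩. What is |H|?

|⟨r^7⟩| = 15 and |⟨r^8⟩| = 15, so |H| is a multiple of lcm(15, 15) = 15 and divides |G| = 30.
Closing under the operation: H = {e, r, r^2, r^3, r^4, r^5, r^6, r^7, r^8, r^9, r^10, r^11, r^12, r^13, r^14}, so |H| = 15.

15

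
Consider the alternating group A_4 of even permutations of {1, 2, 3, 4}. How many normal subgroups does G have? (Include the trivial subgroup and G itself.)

3

G has 10 subgroups. Checking conjugation-invariance by order — order 1: 1/1 normal; order 2: 0/3 normal; order 3: 0/4 normal; order 4: 1/1 normal; order 12: 1/1 normal.
Total normal subgroups: 3.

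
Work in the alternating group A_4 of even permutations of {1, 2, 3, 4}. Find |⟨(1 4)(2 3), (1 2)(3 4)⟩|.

|⟨(1 4)(2 3)⟩| = 2 and |⟨(1 2)(3 4)⟩| = 2, so |H| is a multiple of lcm(2, 2) = 2 and divides |G| = 12.
Closing under the operation: H = {e, (1 2)(3 4), (1 3)(2 4), (1 4)(2 3)}, so |H| = 4.

4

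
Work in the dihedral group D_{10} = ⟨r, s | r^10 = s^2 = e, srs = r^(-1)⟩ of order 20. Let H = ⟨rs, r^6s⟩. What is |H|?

|⟨rs⟩| = 2 and |⟨r^6s⟩| = 2, so |H| is a multiple of lcm(2, 2) = 2 and divides |G| = 20.
Closing under the operation: H = {e, r^5, rs, r^6s}, so |H| = 4.

4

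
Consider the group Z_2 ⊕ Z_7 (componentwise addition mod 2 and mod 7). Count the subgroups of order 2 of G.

|G| = 14 and 2 | 14, so subgroups of order 2 are possible by Lagrange.
The subgroups of order 2 are: {(0,0), (1,0)}.
So G has 1 subgroup of order 2.

1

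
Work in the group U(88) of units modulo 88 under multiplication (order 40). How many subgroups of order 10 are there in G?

|G| = 40 and 10 | 40, so subgroups of order 10 are possible by Lagrange.
The subgroups of order 10 are: {1, 9, 13, 21, 25, 29, 49, 61, 81, 85}; {1, 9, 15, 23, 25, 31, 47, 49, 71, 81}; {1, 9, 17, 25, 41, 49, 57, 65, 73, 81}; {1, 9, 19, 25, 35, 43, 49, 51, 81, 83}; … (7 in all).
So G has 7 subgroups of order 10.

7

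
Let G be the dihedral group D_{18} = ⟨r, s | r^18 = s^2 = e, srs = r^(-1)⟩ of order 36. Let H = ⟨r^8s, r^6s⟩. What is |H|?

18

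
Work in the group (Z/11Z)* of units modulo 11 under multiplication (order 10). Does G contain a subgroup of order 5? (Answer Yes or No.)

Yes

5 | 10. A subgroup of order 5 is {1, 3, 4, 5, 9}.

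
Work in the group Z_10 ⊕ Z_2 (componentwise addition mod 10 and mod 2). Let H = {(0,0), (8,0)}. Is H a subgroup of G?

No

(8,0) ∈ H but its inverse (2,0) ∉ H, so H is not a subgroup.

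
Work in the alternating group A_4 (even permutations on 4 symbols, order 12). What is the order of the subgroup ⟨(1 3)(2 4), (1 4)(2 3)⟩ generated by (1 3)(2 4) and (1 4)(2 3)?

4

|⟨(1 3)(2 4)⟩| = 2 and |⟨(1 4)(2 3)⟩| = 2, so |H| is a multiple of lcm(2, 2) = 2 and divides |G| = 12.
Closing under the operation: H = {e, (1 2)(3 4), (1 3)(2 4), (1 4)(2 3)}, so |H| = 4.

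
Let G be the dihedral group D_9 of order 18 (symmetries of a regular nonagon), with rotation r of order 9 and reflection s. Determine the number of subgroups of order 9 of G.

|G| = 18 and 9 | 18, so subgroups of order 9 are possible by Lagrange.
The subgroups of order 9 are: {e, r, r^2, r^3, r^4, r^5, r^6, r^7, r^8}.
So G has 1 subgroup of order 9.

1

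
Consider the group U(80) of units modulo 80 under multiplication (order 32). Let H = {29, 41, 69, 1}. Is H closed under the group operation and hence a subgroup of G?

Yes

|H| = 4 divides |G| = 32, consistent with Lagrange.
H contains the identity, every element's inverse is in H, and H is closed under ·: it is a subgroup.
In fact H = ⟨69⟩.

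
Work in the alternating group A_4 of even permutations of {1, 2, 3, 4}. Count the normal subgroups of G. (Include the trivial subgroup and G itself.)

G has 10 subgroups. Checking conjugation-invariance by order — order 1: 1/1 normal; order 2: 0/3 normal; order 3: 0/4 normal; order 4: 1/1 normal; order 12: 1/1 normal.
Total normal subgroups: 3.

3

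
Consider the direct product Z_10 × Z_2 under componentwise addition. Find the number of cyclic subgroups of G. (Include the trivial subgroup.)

A cyclic subgroup of order d is generated by each of its φ(d) elements of order d, so the cyclic subgroups of order d number (#elements of order d)/φ(d).
Cyclic subgroups by order — order 1: 1; order 2: 3; order 5: 1; order 10: 3.
Total: 8.

8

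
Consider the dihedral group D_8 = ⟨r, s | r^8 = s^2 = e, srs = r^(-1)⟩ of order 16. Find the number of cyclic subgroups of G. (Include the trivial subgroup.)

12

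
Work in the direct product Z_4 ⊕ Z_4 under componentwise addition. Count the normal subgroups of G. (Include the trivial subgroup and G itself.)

G is abelian, so every subgroup is normal.
G has 15 subgroups in total, hence 15 normal subgroups.

15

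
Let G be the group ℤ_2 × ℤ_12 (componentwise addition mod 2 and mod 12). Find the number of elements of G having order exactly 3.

2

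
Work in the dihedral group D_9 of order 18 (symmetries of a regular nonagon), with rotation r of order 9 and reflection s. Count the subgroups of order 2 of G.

9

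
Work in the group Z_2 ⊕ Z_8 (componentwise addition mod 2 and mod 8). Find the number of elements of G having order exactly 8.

8

An element (a,b) has order lcm(ord(a), ord(b)); count pairs with lcm equal to 8.
Enumerating gives 8 such elements.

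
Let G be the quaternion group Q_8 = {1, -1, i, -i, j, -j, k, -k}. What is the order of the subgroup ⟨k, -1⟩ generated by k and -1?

|⟨k⟩| = 4 and |⟨-1⟩| = 2, so |H| is a multiple of lcm(4, 2) = 4 and divides |G| = 8.
Closing under the operation: H = {1, -1, k, -k}, so |H| = 4.

4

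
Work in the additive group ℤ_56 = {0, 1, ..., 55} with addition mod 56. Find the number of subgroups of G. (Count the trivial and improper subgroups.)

A cyclic group of order 56 has exactly one subgroup for each divisor of 56.
Divisors of 56: 1, 2, 4, 7, 8, 14, 28, 56.
So ℤ_56 has 8 subgroups.

8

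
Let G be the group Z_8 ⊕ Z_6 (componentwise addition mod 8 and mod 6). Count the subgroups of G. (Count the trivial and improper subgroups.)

22

|G| = 48, so by Lagrange every subgroup order divides 48. Divisors: 1, 2, 3, 4, 6, 8, 12, 16, 24, 48.
Subgroups by order — order 1: 1; order 2: 3; order 3: 1; order 4: 3; order 6: 3; order 8: 3; order 12: 3; order 16: 1; order 24: 3; order 48: 1.
Total: 1 + 3 + 1 + 3 + 3 + 3 + 3 + 1 + 3 + 1 = 22.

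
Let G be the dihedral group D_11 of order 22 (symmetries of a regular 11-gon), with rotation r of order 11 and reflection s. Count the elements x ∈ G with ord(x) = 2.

11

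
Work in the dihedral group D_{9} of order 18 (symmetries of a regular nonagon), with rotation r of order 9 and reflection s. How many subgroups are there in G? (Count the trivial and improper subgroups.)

16

|G| = 18, so by Lagrange every subgroup order divides 18. Divisors: 1, 2, 3, 6, 9, 18.
Subgroups by order — order 1: 1; order 2: 9; order 3: 1; order 6: 3; order 9: 1; order 18: 1.
Total: 1 + 9 + 1 + 3 + 1 + 1 = 16.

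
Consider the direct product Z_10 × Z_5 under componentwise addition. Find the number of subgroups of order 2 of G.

1

|G| = 50 and 2 | 50, so subgroups of order 2 are possible by Lagrange.
The subgroups of order 2 are: {(0,0), (5,0)}.
So G has 1 subgroup of order 2.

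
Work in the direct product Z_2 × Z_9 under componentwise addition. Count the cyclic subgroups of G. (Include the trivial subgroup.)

6

Each element a generates a cyclic subgroup ⟨a⟩; distinct elements may generate the same one (a cyclic group of order d has φ(d) generators).
Cyclic subgroups by order — order 1: 1; order 2: 1; order 3: 1; order 6: 1; order 9: 1; order 18: 1.
Total: 6.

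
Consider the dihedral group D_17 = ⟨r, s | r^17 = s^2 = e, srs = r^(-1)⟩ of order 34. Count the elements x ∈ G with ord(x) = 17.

16

Enumerating element orders in G gives 16 elements of order 17.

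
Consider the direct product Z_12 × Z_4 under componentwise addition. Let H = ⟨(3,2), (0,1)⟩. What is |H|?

|⟨(3,2)⟩| = 4 and |⟨(0,1)⟩| = 4, so |H| is a multiple of lcm(4, 4) = 4 and divides |G| = 48.
Closing under the operation: H = {(0,0), (0,1), (0,2), (0,3), (3,0), (3,1), (3,2), (3,3), (6,0), (6,1), (6,2), (6,3), (9,0), (9,1), (9,2), (9,3)}, so |H| = 16.

16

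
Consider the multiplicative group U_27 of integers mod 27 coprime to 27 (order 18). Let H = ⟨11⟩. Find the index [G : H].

1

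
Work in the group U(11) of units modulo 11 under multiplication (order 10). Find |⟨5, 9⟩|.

|⟨5⟩| = 5 and |⟨9⟩| = 5, so |H| is a multiple of lcm(5, 5) = 5 and divides |G| = 10.
Closing under the operation: H = {1, 3, 4, 5, 9}, so |H| = 5.

5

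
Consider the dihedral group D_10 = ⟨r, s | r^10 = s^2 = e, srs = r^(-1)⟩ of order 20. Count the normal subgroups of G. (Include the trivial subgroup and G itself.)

7

G has 22 subgroups. Checking conjugation-invariance by order — order 1: 1/1 normal; order 2: 1/11 normal; order 4: 0/5 normal; order 5: 1/1 normal; order 10: 3/3 normal; order 20: 1/1 normal.
Total normal subgroups: 7.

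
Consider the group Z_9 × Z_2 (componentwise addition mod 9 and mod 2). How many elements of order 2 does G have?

1

An element (a,b) has order lcm(ord(a), ord(b)); count pairs with lcm equal to 2.
Enumerating gives 1 such elements.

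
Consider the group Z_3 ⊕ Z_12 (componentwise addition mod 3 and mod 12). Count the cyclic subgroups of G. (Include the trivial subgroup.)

15

Group the elements of G by the cyclic subgroup they generate; each cyclic subgroup of order d accounts for φ(d) elements.
Cyclic subgroups by order — order 1: 1; order 2: 1; order 3: 4; order 4: 1; order 6: 4; order 12: 4.
Total: 15.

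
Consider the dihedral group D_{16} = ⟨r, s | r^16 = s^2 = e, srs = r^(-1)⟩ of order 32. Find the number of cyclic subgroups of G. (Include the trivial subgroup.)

Group the elements of G by the cyclic subgroup they generate; each cyclic subgroup of order d accounts for φ(d) elements.
Cyclic subgroups by order — order 1: 1; order 2: 17; order 4: 1; order 8: 1; order 16: 1.
Total: 21.

21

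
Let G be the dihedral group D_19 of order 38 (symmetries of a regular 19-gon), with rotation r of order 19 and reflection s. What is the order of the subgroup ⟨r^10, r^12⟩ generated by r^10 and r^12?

|⟨r^10⟩| = 19 and |⟨r^12⟩| = 19, so |H| is a multiple of lcm(19, 19) = 19 and divides |G| = 38.
Closing under the operation: H = {e, r, r^2, r^3, r^4, r^5, r^6, r^7, r^8, r^9, r^10, r^11, r^12, r^13, r^14, r^15, r^16, r^17, r^18}, so |H| = 19.

19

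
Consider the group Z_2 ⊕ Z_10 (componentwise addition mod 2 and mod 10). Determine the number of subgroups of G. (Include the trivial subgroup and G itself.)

|G| = 20, so by Lagrange every subgroup order divides 20. Divisors: 1, 2, 4, 5, 10, 20.
Subgroups by order — order 1: 1; order 2: 3; order 4: 1; order 5: 1; order 10: 3; order 20: 1.
Total: 1 + 3 + 1 + 1 + 3 + 1 = 10.

10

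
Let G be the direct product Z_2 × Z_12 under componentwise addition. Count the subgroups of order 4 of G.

3

|G| = 24 and 4 | 24, so subgroups of order 4 are possible by Lagrange.
The subgroups of order 4 are: {(0,0), (0,3), (0,6), (0,9)}; {(0,0), (0,6), (1,0), (1,6)}; {(0,0), (0,6), (1,3), (1,9)}.
So G has 3 subgroups of order 4.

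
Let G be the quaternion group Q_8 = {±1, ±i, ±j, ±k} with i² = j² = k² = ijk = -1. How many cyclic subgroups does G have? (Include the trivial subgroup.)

Each element a generates a cyclic subgroup ⟨a⟩; distinct elements may generate the same one (a cyclic group of order d has φ(d) generators).
Cyclic subgroups by order — order 1: 1; order 2: 1; order 4: 3.
Total: 5.

5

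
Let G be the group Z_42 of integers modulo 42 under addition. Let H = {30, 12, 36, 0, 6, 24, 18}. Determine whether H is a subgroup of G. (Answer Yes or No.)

|H| = 7 divides |G| = 42, consistent with Lagrange.
H contains the identity, every element's inverse is in H, and H is closed under +: it is a subgroup.
In fact H = ⟨18⟩.

Yes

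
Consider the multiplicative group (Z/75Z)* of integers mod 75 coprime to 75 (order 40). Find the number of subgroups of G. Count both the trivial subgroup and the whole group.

16

|G| = 40, so by Lagrange every subgroup order divides 40. Divisors: 1, 2, 4, 5, 8, 10, 20, 40.
Subgroups by order — order 1: 1; order 2: 3; order 4: 3; order 5: 1; order 8: 1; order 10: 3; order 20: 3; order 40: 1.
Total: 1 + 3 + 3 + 1 + 1 + 3 + 3 + 1 = 16.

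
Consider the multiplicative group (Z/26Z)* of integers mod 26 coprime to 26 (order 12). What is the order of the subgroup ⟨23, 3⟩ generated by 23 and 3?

6

|⟨23⟩| = 6 and |⟨3⟩| = 3, so |H| is a multiple of lcm(6, 3) = 6 and divides |G| = 12.
Closing under the operation: H = {1, 3, 9, 17, 23, 25}, so |H| = 6.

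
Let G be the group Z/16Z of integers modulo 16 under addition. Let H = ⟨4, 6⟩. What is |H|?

8

|⟨4⟩| = 4 and |⟨6⟩| = 8, so |H| is a multiple of lcm(4, 8) = 8 and divides |G| = 16.
Closing under the operation: H = {0, 2, 4, 6, 8, 10, 12, 14}, so |H| = 8.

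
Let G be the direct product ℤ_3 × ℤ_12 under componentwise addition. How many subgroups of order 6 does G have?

|G| = 36 and 6 | 36, so subgroups of order 6 are possible by Lagrange.
The subgroups of order 6 are: {(0,0), (0,2), (0,4), (0,6), (0,8), (0,10)}; {(0,0), (0,6), (1,0), (1,6), (2,0), (2,6)}; {(0,0), (0,6), (1,4), (1,10), (2,2), (2,8)}; {(0,0), (0,6), (1,2), (1,8), (2,4), (2,10)}.
So G has 4 subgroups of order 6.

4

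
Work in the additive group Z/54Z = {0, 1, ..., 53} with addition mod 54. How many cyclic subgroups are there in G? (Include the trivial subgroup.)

8

Group the elements of G by the cyclic subgroup they generate; each cyclic subgroup of order d accounts for φ(d) elements.
Cyclic subgroups by order — order 1: 1; order 2: 1; order 3: 1; order 6: 1; order 9: 1; order 18: 1; order 27: 1; order 54: 1.
Total: 8.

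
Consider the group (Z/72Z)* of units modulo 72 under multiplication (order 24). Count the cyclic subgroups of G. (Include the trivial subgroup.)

16

Group the elements of G by the cyclic subgroup they generate; each cyclic subgroup of order d accounts for φ(d) elements.
Cyclic subgroups by order — order 1: 1; order 2: 7; order 3: 1; order 6: 7.
Total: 16.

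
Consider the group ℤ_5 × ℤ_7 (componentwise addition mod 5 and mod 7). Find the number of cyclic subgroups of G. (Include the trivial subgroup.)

4

Group the elements of G by the cyclic subgroup they generate; each cyclic subgroup of order d accounts for φ(d) elements.
Cyclic subgroups by order — order 1: 1; order 5: 1; order 7: 1; order 35: 1.
Total: 4.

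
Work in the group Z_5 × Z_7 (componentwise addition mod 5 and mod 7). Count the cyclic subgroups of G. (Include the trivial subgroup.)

4

Group the elements of G by the cyclic subgroup they generate; each cyclic subgroup of order d accounts for φ(d) elements.
Cyclic subgroups by order — order 1: 1; order 5: 1; order 7: 1; order 35: 1.
Total: 4.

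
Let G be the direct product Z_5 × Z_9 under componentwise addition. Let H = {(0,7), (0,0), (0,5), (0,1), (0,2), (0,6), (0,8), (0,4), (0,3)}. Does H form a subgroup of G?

Yes

|H| = 9 divides |G| = 45, consistent with Lagrange.
H contains the identity, every element's inverse is in H, and H is closed under +: it is a subgroup.
In fact H = ⟨(0,1)⟩.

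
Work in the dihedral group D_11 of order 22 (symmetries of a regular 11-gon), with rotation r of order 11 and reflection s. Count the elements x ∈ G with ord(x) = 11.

10

Enumerating element orders in G gives 10 elements of order 11.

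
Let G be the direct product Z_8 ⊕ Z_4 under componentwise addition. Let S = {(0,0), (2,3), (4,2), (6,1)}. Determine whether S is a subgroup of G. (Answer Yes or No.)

|S| = 4 divides |G| = 32, consistent with Lagrange.
S contains the identity, every element's inverse is in S, and S is closed under +: it is a subgroup.
In fact S = ⟨(2,3)⟩.

Yes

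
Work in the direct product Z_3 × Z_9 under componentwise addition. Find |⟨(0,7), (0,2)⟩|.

9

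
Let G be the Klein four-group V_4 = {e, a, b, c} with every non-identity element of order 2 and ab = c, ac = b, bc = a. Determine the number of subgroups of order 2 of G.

|G| = 4 and 2 | 4, so subgroups of order 2 are possible by Lagrange.
The subgroups of order 2 are: {e, a}; {e, b}; {e, c}.
So G has 3 subgroups of order 2.

3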